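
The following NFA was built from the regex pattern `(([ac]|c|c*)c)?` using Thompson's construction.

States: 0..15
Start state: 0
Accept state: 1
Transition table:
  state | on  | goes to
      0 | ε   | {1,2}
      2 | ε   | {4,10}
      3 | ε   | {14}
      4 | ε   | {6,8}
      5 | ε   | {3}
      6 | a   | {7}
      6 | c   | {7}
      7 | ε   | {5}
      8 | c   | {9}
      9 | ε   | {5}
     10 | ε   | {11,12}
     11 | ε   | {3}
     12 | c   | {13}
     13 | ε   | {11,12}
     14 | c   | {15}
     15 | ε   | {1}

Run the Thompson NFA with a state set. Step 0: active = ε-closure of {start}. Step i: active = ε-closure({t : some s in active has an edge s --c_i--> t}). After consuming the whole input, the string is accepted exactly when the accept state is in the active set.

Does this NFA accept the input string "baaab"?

Answer: REJECT

Trace:
S₀ = ε-closure({0}) = {0,1,2,3,4,6,8,10,11,12,14}
'b' @ 1: {}  — state set empty
rest 'aaab' ignored (set empty)
end set {} — state 1 not in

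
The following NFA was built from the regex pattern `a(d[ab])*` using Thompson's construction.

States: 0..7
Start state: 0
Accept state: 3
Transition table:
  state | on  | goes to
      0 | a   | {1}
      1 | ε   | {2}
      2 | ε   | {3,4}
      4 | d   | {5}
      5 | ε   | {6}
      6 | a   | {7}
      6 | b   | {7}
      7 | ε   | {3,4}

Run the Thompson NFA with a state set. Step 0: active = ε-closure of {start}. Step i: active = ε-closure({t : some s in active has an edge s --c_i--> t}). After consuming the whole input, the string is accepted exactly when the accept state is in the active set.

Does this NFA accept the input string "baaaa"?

S₀ = ε-closure({0}) = {0}
'b' @ 1: {}  — dead — no transitions
rest 'aaaa' ignored (set empty)
final: {}; accept 3 not in set

Answer: REJECT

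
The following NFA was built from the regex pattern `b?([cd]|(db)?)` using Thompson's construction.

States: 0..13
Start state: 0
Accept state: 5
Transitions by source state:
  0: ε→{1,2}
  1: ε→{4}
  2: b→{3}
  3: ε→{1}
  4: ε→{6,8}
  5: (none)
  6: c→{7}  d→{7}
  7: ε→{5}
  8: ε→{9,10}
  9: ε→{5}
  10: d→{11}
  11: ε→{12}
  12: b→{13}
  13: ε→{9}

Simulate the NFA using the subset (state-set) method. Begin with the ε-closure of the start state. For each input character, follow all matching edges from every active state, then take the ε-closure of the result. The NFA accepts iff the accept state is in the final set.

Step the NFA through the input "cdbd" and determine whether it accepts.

Answer: REJECT

Steps:
S₀ = ε-closure({0}) = {0,1,2,4,5,6,8,9,10}
'c' @ 1: {5,7}  ✓accept
'd' @ 2: {}  — dead — no transitions
rest 'bd' ignored (set empty)
after full input: {}  (accept=5 not in)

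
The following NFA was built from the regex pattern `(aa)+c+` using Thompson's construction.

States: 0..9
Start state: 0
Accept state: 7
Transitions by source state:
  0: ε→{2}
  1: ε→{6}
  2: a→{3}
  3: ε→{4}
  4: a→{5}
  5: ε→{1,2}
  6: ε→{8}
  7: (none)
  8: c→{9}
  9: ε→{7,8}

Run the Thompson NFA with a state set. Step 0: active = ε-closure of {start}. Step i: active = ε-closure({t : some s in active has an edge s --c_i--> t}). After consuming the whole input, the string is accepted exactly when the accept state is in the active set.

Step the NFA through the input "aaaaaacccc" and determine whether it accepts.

start: ε-closure({0}) = {0,2}
'a' @ 1: {3,4}
'a' @ 2: {1,2,5,6,8}
'a' @ 3: {3,4}
'a' @ 4: {1,2,5,6,8}
'a' @ 5: {3,4}
'a' @ 6: {1,2,5,6,8}
'c' @ 7: {7,8,9}  ✓accept
'c' @ 8: {7,8,9}  ✓accept
'c' @ 9: {7,8,9}  ✓accept
'c' @ 10: {7,8,9}  ✓accept
final: {7,8,9}; accept 7 in set

Answer: ACCEPT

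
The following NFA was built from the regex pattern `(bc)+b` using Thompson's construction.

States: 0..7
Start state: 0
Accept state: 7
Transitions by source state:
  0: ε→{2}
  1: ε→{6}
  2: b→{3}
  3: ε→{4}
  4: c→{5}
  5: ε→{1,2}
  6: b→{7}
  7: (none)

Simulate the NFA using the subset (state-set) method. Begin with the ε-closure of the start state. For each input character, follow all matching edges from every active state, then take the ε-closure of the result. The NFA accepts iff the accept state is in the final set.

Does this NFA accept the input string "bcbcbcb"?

Answer: ACCEPT

Trace:
initial (ε-close {0}): {0,2}
'b' @ 1: {3,4}
'c' @ 2: {1,2,5,6}
'b' @ 3: {3,4,7}  ✓accept
'c' @ 4: {1,2,5,6}
'b' @ 5: {3,4,7}  ✓accept
'c' @ 6: {1,2,5,6}
'b' @ 7: {3,4,7}  ✓accept
final: {3,4,7}; accept 7 in set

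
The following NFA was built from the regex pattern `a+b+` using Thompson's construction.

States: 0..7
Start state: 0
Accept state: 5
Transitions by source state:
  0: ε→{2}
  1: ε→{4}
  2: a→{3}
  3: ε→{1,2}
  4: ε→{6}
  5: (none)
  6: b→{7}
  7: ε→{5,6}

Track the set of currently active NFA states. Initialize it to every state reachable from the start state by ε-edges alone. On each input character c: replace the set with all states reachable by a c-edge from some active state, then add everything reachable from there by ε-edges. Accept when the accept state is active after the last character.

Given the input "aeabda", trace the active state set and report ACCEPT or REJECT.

Answer: REJECT

Steps:
S₀ = ε-closure({0}) = {0,2}
'a' @ 1: {1,2,3,4,6}
'e' @ 2: {}  — state set empty
rest 'abda' ignored (set empty)
final: {}; accept 5 not in set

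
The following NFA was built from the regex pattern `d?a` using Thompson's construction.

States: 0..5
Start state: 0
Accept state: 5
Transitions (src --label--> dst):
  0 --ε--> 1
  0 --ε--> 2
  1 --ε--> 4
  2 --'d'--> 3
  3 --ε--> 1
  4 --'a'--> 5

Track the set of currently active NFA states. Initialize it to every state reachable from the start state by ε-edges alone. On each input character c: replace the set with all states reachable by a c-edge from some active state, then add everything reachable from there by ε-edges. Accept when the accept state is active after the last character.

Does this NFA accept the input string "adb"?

Answer: REJECT

Derivation:
S₀ = ε-closure({0}) = {0,1,2,4}
'a' @ 1: {5}  (accept∈set)
'd' @ 2: {}  — no active states
rest 'b' ignored (set empty)
end set {} — state 5 not in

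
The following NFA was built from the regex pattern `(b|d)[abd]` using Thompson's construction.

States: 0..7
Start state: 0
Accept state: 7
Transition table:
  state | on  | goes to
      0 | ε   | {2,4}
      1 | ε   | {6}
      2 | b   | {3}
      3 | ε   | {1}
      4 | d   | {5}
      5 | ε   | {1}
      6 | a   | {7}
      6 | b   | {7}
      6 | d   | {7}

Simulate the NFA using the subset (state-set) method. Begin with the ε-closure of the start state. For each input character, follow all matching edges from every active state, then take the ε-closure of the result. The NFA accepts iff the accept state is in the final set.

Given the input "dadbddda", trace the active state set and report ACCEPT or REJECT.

Answer: REJECT

Trace:
initial (ε-close {0}): {0,2,4}
'd' @ 1: {1,5,6}
'a' @ 2: {7}  [accepting]
'd' @ 3: {}  — no active states
rest 'bddda' ignored (set empty)
after full input: {}  (accept=7 not in)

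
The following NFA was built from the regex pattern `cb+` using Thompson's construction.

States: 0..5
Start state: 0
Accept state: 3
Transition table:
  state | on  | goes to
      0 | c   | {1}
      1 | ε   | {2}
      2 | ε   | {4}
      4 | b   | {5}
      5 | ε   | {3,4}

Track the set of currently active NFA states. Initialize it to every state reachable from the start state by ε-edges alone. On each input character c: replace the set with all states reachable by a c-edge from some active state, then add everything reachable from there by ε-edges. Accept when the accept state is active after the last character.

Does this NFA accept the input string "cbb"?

start: ε-closure({0}) = {0}
'c' @ 1: {1,2,4}
'b' @ 2: {3,4,5}  ✓accept
'b' @ 3: {3,4,5}  ✓accept
after full input: {3,4,5}  (accept=3 in)

Answer: ACCEPT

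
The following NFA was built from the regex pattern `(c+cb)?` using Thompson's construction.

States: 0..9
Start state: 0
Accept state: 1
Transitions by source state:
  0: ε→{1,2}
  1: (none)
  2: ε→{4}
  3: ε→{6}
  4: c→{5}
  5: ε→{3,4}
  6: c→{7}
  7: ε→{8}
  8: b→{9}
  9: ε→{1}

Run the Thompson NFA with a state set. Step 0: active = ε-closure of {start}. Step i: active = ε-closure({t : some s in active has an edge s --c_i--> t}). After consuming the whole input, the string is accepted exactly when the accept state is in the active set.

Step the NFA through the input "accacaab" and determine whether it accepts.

start: ε-closure({0}) = {0,1,2,4}
'a' @ 1: {}  — no active states
rest 'ccacaab' ignored (set empty)
final: {}; accept 1 not in set

Answer: REJECT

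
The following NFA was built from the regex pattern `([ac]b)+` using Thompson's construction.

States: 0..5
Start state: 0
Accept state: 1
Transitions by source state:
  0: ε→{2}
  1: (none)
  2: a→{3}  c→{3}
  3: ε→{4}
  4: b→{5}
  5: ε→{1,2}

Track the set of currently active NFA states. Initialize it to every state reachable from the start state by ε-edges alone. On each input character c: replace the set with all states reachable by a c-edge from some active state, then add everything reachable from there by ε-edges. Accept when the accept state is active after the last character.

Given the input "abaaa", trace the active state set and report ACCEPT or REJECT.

Answer: REJECT

Derivation:
initial (ε-close {0}): {0,2}
'a' @ 1: {3,4}
'b' @ 2: {1,2,5}  ✓accept
'a' @ 3: {3,4}
'a' @ 4: {}  — dead — no transitions
rest 'a' ignored (set empty)
final: {}; accept 1 not in set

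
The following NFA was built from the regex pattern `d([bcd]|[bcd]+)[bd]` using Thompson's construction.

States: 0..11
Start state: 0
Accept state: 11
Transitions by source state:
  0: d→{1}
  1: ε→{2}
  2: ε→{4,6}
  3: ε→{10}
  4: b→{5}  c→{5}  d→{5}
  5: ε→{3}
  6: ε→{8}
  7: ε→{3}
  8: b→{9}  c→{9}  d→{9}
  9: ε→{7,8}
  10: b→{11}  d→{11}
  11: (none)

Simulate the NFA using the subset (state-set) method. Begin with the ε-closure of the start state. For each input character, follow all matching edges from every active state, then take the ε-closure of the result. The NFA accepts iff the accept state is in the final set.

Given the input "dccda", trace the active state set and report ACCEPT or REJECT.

Answer: REJECT

Derivation:
start: ε-closure({0}) = {0}
'd' @ 1: {1,2,4,6,8}
'c' @ 2: {3,5,7,8,9,10}
'c' @ 3: {3,7,8,9,10}
'd' @ 4: {3,7,8,9,10,11}  ✓accept
'a' @ 5: {}  — no active states
after full input: {}  (accept=11 not in)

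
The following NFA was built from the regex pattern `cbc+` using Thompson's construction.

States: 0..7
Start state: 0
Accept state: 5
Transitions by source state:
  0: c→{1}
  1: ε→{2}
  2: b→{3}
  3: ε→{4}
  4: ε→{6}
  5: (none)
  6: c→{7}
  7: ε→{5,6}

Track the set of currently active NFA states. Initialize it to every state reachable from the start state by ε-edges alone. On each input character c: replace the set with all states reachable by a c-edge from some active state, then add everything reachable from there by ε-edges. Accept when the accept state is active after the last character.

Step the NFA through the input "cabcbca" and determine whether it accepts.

Answer: REJECT

Derivation:
start: ε-closure({0}) = {0}
'c' @ 1: {1,2}
'a' @ 2: {}  — no active states
rest 'bcbca' ignored (set empty)
end set {} — state 5 not in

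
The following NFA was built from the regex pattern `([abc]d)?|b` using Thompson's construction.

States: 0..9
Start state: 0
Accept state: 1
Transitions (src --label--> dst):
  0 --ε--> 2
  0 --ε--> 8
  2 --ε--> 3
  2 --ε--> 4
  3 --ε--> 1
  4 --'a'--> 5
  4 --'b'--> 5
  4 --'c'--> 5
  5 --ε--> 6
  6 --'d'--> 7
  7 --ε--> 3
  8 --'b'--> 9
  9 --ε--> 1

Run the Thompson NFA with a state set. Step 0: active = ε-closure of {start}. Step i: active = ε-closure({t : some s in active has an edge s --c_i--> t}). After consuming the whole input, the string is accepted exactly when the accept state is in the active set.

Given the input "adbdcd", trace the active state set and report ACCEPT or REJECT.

S₀ = ε-closure({0}) = {0,1,2,3,4,8}
'a' @ 1: {5,6}
'd' @ 2: {1,3,7}  [accepting]
'b' @ 3: {}  — no active states
rest 'dcd' ignored (set empty)
final: {}; accept 1 not in set

Answer: REJECT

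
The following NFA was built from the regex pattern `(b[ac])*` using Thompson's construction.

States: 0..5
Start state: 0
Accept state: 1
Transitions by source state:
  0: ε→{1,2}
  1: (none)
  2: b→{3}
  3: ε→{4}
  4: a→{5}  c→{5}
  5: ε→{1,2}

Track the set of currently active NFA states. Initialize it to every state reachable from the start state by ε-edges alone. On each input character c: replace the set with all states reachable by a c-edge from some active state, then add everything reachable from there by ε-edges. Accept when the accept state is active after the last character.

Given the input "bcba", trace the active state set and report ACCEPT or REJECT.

Answer: ACCEPT

Derivation:
S₀ = ε-closure({0}) = {0,1,2}
'b' @ 1: {3,4}
'c' @ 2: {1,2,5}  (accept∈set)
'b' @ 3: {3,4}
'a' @ 4: {1,2,5}  (accept∈set)
end set {1,2,5} — state 1 in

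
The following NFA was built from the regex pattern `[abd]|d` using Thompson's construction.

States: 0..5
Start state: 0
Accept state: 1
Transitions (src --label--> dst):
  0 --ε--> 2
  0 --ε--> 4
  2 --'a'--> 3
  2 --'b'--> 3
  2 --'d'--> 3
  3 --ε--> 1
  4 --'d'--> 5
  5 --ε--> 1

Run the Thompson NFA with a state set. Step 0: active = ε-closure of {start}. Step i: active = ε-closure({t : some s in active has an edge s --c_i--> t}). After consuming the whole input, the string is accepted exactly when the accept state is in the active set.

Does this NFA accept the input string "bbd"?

S₀ = ε-closure({0}) = {0,2,4}
'b' @ 1: {1,3}  ✓accept
'b' @ 2: {}  — no active states
rest 'd' ignored (set empty)
end set {} — state 1 not in

Answer: REJECT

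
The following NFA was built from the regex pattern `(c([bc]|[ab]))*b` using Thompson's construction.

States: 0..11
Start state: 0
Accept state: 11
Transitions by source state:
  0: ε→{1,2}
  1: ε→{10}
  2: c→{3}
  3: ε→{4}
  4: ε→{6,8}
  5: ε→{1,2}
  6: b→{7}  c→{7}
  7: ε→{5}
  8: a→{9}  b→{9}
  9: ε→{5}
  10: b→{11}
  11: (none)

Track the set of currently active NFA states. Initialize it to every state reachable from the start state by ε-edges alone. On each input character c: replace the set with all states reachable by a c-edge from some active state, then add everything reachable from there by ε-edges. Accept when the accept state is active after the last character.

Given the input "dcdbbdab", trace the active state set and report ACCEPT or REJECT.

initial (ε-close {0}): {0,1,2,10}
'd' @ 1: {}  — no active states
rest 'cdbbdab' ignored (set empty)
end set {} — state 11 not in

Answer: REJECT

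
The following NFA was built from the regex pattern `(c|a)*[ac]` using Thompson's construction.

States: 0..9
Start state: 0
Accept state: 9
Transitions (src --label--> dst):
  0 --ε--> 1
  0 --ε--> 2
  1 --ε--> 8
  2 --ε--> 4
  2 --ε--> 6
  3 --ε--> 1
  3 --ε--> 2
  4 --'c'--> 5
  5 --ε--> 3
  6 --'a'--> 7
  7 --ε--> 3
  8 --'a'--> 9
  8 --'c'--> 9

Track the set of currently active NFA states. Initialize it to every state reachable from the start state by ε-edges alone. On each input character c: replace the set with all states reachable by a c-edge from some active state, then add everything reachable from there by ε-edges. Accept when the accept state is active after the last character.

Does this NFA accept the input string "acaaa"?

Answer: ACCEPT

Derivation:
start: ε-closure({0}) = {0,1,2,4,6,8}
'a' @ 1: {1,2,3,4,6,7,8,9}  ✓accept
'c' @ 2: {1,2,3,4,5,6,8,9}  ✓accept
'a' @ 3: {1,2,3,4,6,7,8,9}  ✓accept
'a' @ 4: {1,2,3,4,6,7,8,9}  ✓accept
'a' @ 5: {1,2,3,4,6,7,8,9}  ✓accept
after full input: {1,2,3,4,6,7,8,9}  (accept=9 in)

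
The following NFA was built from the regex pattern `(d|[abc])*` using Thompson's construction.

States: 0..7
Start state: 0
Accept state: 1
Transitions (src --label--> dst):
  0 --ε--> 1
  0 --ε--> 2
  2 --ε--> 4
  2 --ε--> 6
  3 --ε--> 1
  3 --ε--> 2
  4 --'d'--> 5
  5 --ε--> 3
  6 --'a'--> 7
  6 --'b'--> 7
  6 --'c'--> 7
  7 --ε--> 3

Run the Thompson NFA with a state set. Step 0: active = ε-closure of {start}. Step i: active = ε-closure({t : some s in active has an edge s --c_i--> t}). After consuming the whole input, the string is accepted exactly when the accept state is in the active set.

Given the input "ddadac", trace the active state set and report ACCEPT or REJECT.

Answer: ACCEPT

Derivation:
S₀ = ε-closure({0}) = {0,1,2,4,6}
'd' @ 1: {1,2,3,4,5,6}  [accepting]
'd' @ 2: {1,2,3,4,5,6}  [accepting]
'a' @ 3: {1,2,3,4,6,7}  [accepting]
'd' @ 4: {1,2,3,4,5,6}  [accepting]
'a' @ 5: {1,2,3,4,6,7}  [accepting]
'c' @ 6: {1,2,3,4,6,7}  [accepting]
end set {1,2,3,4,6,7} — state 1 in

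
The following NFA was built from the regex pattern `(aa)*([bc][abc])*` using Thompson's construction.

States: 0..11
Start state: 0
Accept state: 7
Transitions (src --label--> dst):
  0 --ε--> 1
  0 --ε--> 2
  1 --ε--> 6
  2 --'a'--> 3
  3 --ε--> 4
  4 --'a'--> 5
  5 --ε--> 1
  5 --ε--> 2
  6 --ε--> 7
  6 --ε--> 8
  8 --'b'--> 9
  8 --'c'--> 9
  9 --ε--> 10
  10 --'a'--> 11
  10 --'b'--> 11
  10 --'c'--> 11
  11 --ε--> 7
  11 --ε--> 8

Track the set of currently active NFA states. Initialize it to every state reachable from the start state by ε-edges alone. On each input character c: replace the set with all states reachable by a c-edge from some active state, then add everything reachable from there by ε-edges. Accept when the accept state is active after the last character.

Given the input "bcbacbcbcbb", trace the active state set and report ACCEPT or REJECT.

S₀ = ε-closure({0}) = {0,1,2,6,7,8}
'b' @ 1: {9,10}
'c' @ 2: {7,8,11}  [accepting]
'b' @ 3: {9,10}
'a' @ 4: {7,8,11}  [accepting]
'c' @ 5: {9,10}
'b' @ 6: {7,8,11}  [accepting]
'c' @ 7: {9,10}
'b' @ 8: {7,8,11}  [accepting]
'c' @ 9: {9,10}
'b' @ 10: {7,8,11}  [accepting]
'b' @ 11: {9,10}
end set {9,10} — state 7 not in

Answer: REJECT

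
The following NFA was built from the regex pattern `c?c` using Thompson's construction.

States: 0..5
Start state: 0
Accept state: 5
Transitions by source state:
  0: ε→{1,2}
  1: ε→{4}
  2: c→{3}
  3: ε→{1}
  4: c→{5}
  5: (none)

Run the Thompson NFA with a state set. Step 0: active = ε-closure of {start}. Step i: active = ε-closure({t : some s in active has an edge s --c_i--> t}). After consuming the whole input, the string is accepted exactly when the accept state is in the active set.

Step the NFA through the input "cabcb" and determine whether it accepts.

Answer: REJECT

Derivation:
start: ε-closure({0}) = {0,1,2,4}
'c' @ 1: {1,3,4,5}  (accept∈set)
'a' @ 2: {}  — state set empty
rest 'bcb' ignored (set empty)
final: {}; accept 5 not in set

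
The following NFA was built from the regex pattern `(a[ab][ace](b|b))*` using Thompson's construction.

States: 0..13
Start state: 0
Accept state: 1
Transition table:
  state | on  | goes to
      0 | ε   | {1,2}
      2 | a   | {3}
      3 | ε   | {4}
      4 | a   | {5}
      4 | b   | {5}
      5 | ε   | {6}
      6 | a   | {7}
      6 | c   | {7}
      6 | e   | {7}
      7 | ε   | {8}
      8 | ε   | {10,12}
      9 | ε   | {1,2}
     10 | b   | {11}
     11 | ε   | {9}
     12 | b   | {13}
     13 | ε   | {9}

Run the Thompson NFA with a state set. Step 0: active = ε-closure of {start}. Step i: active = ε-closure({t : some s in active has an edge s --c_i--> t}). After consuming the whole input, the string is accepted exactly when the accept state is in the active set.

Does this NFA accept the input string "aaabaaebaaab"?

S₀ = ε-closure({0}) = {0,1,2}
'a' @ 1: {3,4}
'a' @ 2: {5,6}
'a' @ 3: {7,8,10,12}
'b' @ 4: {1,2,9,11,13}  (accept∈set)
'a' @ 5: {3,4}
'a' @ 6: {5,6}
'e' @ 7: {7,8,10,12}
'b' @ 8: {1,2,9,11,13}  (accept∈set)
'a' @ 9: {3,4}
'a' @ 10: {5,6}
'a' @ 11: {7,8,10,12}
'b' @ 12: {1,2,9,11,13}  (accept∈set)
after full input: {1,2,9,11,13}  (accept=1 in)

Answer: ACCEPT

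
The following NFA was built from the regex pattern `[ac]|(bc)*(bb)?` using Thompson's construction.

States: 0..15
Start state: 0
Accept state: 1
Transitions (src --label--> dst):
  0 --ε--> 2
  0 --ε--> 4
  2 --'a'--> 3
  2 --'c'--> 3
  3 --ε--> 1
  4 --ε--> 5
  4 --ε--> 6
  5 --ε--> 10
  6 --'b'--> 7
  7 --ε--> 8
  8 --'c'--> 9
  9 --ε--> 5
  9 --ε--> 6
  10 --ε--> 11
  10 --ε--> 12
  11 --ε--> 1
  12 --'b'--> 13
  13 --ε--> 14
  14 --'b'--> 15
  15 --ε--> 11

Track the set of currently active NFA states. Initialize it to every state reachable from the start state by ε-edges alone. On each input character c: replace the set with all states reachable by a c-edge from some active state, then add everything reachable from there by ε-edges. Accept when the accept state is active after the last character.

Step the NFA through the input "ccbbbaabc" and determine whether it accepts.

Answer: REJECT

Steps:
initial (ε-close {0}): {0,1,2,4,5,6,10,11,12}
'c' @ 1: {1,3}  ✓accept
'c' @ 2: {}  — dead — no transitions
rest 'bbbaabc' ignored (set empty)
final: {}; accept 1 not in set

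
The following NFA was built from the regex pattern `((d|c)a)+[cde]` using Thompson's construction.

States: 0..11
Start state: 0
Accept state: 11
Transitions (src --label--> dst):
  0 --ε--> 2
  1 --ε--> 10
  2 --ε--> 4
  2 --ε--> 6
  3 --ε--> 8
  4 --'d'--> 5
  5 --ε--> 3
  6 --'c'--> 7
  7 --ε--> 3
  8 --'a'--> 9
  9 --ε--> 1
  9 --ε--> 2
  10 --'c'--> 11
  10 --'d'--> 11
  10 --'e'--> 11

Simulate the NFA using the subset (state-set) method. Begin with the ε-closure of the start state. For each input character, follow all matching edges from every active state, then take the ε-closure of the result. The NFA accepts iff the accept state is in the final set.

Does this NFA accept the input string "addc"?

S₀ = ε-closure({0}) = {0,2,4,6}
'a' @ 1: {}  — no active states
rest 'ddc' ignored (set empty)
end set {} — state 11 not in

Answer: REJECT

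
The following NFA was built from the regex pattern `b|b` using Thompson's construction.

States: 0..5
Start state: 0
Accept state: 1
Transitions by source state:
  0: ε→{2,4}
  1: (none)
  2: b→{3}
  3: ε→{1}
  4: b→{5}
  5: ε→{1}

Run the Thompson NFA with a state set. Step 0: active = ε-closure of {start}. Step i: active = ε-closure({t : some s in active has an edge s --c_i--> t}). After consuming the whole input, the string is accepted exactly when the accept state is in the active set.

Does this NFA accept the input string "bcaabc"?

S₀ = ε-closure({0}) = {0,2,4}
'b' @ 1: {1,3,5}  (accept∈set)
'c' @ 2: {}  — state set empty
rest 'aabc' ignored (set empty)
after full input: {}  (accept=1 not in)

Answer: REJECT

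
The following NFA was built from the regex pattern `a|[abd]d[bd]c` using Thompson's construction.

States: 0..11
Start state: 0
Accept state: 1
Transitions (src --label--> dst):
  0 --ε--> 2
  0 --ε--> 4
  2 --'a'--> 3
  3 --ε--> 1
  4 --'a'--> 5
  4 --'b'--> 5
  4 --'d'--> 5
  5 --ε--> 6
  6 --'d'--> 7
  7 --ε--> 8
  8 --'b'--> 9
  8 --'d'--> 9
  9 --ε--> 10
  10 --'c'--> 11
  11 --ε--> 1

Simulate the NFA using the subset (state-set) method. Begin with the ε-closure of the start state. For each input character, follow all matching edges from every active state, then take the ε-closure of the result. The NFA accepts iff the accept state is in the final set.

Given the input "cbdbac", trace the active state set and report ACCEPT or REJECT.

Answer: REJECT

Steps:
S₀ = ε-closure({0}) = {0,2,4}
'c' @ 1: {}  — no active states
rest 'bdbac' ignored (set empty)
after full input: {}  (accept=1 not in)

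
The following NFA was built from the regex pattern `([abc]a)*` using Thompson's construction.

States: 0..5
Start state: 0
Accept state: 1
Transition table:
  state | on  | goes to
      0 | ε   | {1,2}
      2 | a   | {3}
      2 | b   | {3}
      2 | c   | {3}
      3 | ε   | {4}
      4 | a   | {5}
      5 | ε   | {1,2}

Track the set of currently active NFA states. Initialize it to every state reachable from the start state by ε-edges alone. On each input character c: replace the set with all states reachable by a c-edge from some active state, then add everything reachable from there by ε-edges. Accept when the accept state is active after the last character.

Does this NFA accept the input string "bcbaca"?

Answer: REJECT

Derivation:
start: ε-closure({0}) = {0,1,2}
'b' @ 1: {3,4}
'c' @ 2: {}  — no active states
rest 'baca' ignored (set empty)
after full input: {}  (accept=1 not in)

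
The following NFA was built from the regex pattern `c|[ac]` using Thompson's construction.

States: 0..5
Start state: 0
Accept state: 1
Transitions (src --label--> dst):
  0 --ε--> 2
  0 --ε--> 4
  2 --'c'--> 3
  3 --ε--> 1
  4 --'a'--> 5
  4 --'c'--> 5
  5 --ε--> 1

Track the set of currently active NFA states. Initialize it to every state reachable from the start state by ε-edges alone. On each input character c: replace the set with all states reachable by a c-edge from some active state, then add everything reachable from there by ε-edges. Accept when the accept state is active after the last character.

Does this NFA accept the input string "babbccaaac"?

Answer: REJECT

Derivation:
initial (ε-close {0}): {0,2,4}
'b' @ 1: {}  — dead — no transitions
rest 'abbccaaac' ignored (set empty)
final: {}; accept 1 not in set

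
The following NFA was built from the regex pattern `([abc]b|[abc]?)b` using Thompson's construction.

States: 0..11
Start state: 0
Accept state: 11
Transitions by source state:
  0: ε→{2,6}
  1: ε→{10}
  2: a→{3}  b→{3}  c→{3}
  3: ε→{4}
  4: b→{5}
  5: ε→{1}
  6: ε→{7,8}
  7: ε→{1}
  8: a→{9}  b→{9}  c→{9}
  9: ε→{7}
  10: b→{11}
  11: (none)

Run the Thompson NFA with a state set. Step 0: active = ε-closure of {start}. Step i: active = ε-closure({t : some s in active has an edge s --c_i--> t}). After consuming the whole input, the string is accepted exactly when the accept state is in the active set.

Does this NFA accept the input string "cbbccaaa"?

Answer: REJECT

Derivation:
initial (ε-close {0}): {0,1,2,6,7,8,10}
'c' @ 1: {1,3,4,7,9,10}
'b' @ 2: {1,5,10,11}  [accepting]
'b' @ 3: {11}  [accepting]
'c' @ 4: {}  — state set empty
rest 'caaa' ignored (set empty)
final: {}; accept 11 not in set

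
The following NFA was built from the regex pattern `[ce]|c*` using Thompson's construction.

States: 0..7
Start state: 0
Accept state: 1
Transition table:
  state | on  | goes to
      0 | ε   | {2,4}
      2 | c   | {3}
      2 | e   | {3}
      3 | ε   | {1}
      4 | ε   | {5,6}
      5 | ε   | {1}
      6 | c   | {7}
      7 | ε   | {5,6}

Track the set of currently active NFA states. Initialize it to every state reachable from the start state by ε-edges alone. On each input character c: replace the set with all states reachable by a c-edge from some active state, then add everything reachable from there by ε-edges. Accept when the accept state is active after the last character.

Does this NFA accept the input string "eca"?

Answer: REJECT

Steps:
start: ε-closure({0}) = {0,1,2,4,5,6}
'e' @ 1: {1,3}  ✓accept
'c' @ 2: {}  — dead — no transitions
rest 'a' ignored (set empty)
end set {} — state 1 not in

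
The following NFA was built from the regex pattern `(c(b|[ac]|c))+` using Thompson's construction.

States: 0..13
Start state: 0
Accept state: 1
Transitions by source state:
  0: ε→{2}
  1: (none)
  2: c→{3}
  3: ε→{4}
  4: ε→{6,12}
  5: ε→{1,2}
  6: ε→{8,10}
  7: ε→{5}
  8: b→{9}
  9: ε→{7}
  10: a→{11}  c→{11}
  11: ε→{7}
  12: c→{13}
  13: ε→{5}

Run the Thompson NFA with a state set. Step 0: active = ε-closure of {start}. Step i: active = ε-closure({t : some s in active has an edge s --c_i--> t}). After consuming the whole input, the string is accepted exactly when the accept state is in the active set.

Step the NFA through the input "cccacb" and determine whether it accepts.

Answer: ACCEPT

Steps:
initial (ε-close {0}): {0,2}
'c' @ 1: {3,4,6,8,10,12}
'c' @ 2: {1,2,5,7,11,13}  ✓accept
'c' @ 3: {3,4,6,8,10,12}
'a' @ 4: {1,2,5,7,11}  ✓accept
'c' @ 5: {3,4,6,8,10,12}
'b' @ 6: {1,2,5,7,9}  ✓accept
after full input: {1,2,5,7,9}  (accept=1 in)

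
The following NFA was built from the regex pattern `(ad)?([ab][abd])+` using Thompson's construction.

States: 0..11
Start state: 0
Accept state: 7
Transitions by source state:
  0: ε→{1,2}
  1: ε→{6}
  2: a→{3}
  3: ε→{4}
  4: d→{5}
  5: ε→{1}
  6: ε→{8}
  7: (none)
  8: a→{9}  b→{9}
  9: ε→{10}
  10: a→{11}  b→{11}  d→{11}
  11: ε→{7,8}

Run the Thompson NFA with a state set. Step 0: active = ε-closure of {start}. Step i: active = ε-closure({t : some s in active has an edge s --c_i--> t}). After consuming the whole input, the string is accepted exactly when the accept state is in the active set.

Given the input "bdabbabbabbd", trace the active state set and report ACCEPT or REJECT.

start: ε-closure({0}) = {0,1,2,6,8}
'b' @ 1: {9,10}
'd' @ 2: {7,8,11}  (accept∈set)
'a' @ 3: {9,10}
'b' @ 4: {7,8,11}  (accept∈set)
'b' @ 5: {9,10}
'a' @ 6: {7,8,11}  (accept∈set)
'b' @ 7: {9,10}
'b' @ 8: {7,8,11}  (accept∈set)
'a' @ 9: {9,10}
'b' @ 10: {7,8,11}  (accept∈set)
'b' @ 11: {9,10}
'd' @ 12: {7,8,11}  (accept∈set)
final: {7,8,11}; accept 7 in set

Answer: ACCEPT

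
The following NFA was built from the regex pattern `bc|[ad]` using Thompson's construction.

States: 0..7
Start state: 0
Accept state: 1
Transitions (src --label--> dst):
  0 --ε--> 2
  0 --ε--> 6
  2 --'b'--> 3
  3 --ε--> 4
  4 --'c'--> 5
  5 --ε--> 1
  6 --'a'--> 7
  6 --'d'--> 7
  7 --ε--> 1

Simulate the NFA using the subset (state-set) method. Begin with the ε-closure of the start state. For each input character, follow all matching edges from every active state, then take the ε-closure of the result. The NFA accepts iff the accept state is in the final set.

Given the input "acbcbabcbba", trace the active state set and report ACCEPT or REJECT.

Answer: REJECT

Derivation:
S₀ = ε-closure({0}) = {0,2,6}
'a' @ 1: {1,7}  ✓accept
'c' @ 2: {}  — no active states
rest 'bcbabcbba' ignored (set empty)
end set {} — state 1 not in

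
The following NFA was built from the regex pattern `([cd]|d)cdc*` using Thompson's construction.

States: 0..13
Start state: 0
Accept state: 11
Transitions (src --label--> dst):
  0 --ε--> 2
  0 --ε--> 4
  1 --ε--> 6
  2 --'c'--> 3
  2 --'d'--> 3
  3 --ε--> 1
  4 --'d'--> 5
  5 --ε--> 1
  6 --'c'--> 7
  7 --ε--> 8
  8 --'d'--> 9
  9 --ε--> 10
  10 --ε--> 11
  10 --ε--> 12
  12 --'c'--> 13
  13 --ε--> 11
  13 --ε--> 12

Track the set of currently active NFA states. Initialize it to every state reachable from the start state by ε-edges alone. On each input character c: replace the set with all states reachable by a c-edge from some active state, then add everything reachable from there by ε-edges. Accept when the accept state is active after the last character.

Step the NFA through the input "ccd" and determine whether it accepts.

Answer: ACCEPT

Derivation:
start: ε-closure({0}) = {0,2,4}
'c' @ 1: {1,3,6}
'c' @ 2: {7,8}
'd' @ 3: {9,10,11,12}  (accept∈set)
end set {9,10,11,12} — state 11 in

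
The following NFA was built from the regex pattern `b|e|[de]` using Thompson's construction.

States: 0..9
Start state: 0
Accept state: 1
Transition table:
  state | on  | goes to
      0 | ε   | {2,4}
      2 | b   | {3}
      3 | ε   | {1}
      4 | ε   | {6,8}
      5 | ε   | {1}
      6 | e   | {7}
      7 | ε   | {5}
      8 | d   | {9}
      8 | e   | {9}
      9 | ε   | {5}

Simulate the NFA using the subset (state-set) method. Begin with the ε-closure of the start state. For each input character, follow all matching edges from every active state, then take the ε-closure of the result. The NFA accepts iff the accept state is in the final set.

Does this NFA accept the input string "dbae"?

Answer: REJECT

Derivation:
S₀ = ε-closure({0}) = {0,2,4,6,8}
'd' @ 1: {1,5,9}  (accept∈set)
'b' @ 2: {}  — dead — no transitions
rest 'ae' ignored (set empty)
final: {}; accept 1 not in set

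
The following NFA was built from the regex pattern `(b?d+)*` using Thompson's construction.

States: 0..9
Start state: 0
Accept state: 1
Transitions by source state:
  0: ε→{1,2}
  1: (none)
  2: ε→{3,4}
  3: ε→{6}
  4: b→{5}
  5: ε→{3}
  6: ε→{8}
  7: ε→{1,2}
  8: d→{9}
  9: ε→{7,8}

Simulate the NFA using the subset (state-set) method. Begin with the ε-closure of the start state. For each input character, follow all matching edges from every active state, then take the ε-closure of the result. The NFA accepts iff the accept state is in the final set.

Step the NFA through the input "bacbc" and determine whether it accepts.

initial (ε-close {0}): {0,1,2,3,4,6,8}
'b' @ 1: {3,5,6,8}
'a' @ 2: {}  — dead — no transitions
rest 'cbc' ignored (set empty)
end set {} — state 1 not in

Answer: REJECT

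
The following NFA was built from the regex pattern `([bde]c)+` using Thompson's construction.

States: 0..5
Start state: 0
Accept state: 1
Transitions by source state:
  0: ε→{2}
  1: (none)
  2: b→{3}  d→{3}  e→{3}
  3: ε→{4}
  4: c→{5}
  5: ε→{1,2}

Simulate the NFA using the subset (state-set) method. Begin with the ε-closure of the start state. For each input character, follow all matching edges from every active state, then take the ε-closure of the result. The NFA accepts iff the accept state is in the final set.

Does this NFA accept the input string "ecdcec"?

initial (ε-close {0}): {0,2}
'e' @ 1: {3,4}
'c' @ 2: {1,2,5}  ✓accept
'd' @ 3: {3,4}
'c' @ 4: {1,2,5}  ✓accept
'e' @ 5: {3,4}
'c' @ 6: {1,2,5}  ✓accept
end set {1,2,5} — state 1 in

Answer: ACCEPT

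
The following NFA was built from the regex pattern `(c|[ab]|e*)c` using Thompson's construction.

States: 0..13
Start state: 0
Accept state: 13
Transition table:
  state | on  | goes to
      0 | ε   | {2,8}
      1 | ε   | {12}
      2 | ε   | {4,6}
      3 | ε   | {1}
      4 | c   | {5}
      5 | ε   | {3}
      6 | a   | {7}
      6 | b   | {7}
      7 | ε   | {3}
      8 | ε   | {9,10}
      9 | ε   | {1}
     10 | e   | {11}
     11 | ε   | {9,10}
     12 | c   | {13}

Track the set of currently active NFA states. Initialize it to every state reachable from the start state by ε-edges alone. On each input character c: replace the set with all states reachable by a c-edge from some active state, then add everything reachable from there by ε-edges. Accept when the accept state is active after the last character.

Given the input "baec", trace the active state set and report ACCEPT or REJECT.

start: ε-closure({0}) = {0,1,2,4,6,8,9,10,12}
'b' @ 1: {1,3,7,12}
'a' @ 2: {}  — no active states
rest 'ec' ignored (set empty)
final: {}; accept 13 not in set

Answer: REJECT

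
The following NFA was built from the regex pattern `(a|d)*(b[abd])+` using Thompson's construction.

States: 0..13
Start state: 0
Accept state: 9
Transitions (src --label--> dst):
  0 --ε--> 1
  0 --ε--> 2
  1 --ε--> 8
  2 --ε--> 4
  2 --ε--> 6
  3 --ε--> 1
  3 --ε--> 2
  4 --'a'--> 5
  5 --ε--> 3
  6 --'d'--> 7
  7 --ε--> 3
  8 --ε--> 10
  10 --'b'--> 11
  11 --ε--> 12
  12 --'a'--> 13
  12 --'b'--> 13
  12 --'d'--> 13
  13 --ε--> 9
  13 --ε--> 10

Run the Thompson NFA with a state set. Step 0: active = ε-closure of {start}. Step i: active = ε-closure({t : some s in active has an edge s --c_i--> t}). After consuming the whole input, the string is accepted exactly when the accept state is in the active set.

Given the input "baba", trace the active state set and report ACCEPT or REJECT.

start: ε-closure({0}) = {0,1,2,4,6,8,10}
'b' @ 1: {11,12}
'a' @ 2: {9,10,13}  [accepting]
'b' @ 3: {11,12}
'a' @ 4: {9,10,13}  [accepting]
after full input: {9,10,13}  (accept=9 in)

Answer: ACCEPT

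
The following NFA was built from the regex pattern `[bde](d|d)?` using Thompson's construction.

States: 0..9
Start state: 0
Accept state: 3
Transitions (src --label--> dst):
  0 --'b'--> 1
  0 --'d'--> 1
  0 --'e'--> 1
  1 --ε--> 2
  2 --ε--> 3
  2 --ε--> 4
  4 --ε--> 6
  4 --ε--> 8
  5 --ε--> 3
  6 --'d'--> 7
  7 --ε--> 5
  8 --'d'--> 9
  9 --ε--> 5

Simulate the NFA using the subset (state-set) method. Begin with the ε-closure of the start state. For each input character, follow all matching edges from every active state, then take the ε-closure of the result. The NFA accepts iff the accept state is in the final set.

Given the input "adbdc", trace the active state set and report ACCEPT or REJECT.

S₀ = ε-closure({0}) = {0}
'a' @ 1: {}  — no active states
rest 'dbdc' ignored (set empty)
after full input: {}  (accept=3 not in)

Answer: REJECT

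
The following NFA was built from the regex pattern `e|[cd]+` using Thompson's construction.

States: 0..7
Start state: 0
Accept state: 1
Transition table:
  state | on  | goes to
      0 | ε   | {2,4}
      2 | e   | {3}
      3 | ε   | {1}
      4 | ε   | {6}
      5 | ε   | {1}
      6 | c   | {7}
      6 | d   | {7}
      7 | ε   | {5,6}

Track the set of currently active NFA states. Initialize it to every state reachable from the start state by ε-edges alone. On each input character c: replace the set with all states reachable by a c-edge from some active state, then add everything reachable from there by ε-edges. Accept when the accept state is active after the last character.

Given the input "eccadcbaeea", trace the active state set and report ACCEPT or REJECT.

start: ε-closure({0}) = {0,2,4,6}
'e' @ 1: {1,3}  ✓accept
'c' @ 2: {}  — no active states
rest 'cadcbaeea' ignored (set empty)
end set {} — state 1 not in

Answer: REJECT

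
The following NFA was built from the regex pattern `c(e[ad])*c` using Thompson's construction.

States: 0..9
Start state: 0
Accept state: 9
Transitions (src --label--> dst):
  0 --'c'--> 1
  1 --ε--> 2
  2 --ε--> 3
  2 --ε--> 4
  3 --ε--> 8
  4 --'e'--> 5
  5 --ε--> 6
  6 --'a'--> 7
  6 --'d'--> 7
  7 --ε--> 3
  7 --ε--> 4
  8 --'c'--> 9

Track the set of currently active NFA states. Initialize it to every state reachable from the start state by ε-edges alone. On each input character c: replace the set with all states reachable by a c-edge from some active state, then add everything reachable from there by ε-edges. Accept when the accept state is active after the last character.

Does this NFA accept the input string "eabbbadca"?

Answer: REJECT

Derivation:
S₀ = ε-closure({0}) = {0}
'e' @ 1: {}  — dead — no transitions
rest 'abbbadca' ignored (set empty)
end set {} — state 9 not in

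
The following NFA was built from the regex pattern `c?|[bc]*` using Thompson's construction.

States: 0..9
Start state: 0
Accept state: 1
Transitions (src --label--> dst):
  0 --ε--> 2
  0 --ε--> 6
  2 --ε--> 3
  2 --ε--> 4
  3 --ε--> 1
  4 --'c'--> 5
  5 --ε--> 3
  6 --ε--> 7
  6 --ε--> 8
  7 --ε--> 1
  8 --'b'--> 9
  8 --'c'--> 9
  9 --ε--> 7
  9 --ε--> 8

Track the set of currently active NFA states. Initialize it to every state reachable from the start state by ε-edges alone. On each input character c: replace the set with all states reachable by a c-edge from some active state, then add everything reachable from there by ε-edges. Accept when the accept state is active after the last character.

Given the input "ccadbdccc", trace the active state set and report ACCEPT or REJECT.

S₀ = ε-closure({0}) = {0,1,2,3,4,6,7,8}
'c' @ 1: {1,3,5,7,8,9}  (accept∈set)
'c' @ 2: {1,7,8,9}  (accept∈set)
'a' @ 3: {}  — dead — no transitions
rest 'dbdccc' ignored (set empty)
end set {} — state 1 not in

Answer: REJECT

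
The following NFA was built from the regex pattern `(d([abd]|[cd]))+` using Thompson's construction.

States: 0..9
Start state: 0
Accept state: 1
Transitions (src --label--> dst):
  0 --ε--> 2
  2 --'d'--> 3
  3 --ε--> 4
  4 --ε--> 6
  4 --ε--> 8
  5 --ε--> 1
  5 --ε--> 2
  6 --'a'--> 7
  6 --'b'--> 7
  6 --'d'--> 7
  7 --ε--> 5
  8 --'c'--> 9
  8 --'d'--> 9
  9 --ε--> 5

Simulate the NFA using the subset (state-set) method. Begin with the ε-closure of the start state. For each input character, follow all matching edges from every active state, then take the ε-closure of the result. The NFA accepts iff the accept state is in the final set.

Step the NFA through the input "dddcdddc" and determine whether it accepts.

Answer: ACCEPT

Derivation:
S₀ = ε-closure({0}) = {0,2}
'd' @ 1: {3,4,6,8}
'd' @ 2: {1,2,5,7,9}  ✓accept
'd' @ 3: {3,4,6,8}
'c' @ 4: {1,2,5,9}  ✓accept
'd' @ 5: {3,4,6,8}
'd' @ 6: {1,2,5,7,9}  ✓accept
'd' @ 7: {3,4,6,8}
'c' @ 8: {1,2,5,9}  ✓accept
end set {1,2,5,9} — state 1 in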